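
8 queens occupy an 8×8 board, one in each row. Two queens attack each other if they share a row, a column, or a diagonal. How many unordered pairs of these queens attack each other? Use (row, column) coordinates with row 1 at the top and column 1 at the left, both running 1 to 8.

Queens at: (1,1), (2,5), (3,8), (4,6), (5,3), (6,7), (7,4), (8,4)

2

Same column: (7,4)–(8,4) (column 4).
Same diagonal: (3,8)–(7,4) (|3−7| = |8−4| = 4).
Total attacking pairs: 2.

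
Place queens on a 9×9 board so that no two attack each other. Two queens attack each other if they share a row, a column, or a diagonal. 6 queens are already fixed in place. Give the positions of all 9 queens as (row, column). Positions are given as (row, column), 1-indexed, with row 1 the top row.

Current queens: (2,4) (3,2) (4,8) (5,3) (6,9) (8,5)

Row 1: attacked by (2,4)→{3,4,5}; (3,2)→{2,4}; (4,8)→{5,8}; (5,3)→{3,7}; (6,9)→{4,9}; (8,5)→{5}. Safe: 1, 6. Place at column 6.
Row 7: attacked by (1,6)→{6}; (2,4)→{4,9}; (3,2)→{2,6}; (4,8)→{5,8}; (5,3)→{1,3,5}; (6,9)→{8,9}; (8,5)→{4,5,6}. Safe: 7. Place at column 7.
Row 9: attacked by (1,6)→{6}; (2,4)→{4}; (3,2)→{2,8}; (4,8)→{3,8}; (5,3)→{3,7}; (6,9)→{6,9}; (7,7)→{5,7,9}; (8,5)→{4,5,6}. Safe: 1. Place at column 1.
Columns [6, 4, 2, 8, 3, 9, 7, 5, 1], r−c [-5, -2, 1, -4, 2, -3, 0, 3, 8], r+c [7, 6, 5, 12, 8, 15, 14, 13, 10] are all distinct, so no two queens attack.

(1,6) (2,4) (3,2) (4,8) (5,3) (6,9) (7,7) (8,5) (9,1)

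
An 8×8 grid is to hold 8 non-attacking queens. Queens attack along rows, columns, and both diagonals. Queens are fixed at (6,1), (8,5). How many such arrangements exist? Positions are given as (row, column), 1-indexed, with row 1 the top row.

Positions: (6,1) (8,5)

4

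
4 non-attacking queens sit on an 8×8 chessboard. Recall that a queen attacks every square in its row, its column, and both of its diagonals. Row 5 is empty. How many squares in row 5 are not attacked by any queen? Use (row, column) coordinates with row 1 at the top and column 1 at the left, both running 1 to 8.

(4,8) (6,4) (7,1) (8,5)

(4,8) attacks row 5 at column 8 and diagonals 7.
(6,4) attacks row 5 at column 4 and diagonals 3, 5.
(7,1) attacks row 5 at column 1 and diagonals 3.
(8,5) attacks row 5 at column 5 and diagonals 2, 8.
Attacked columns: {1, 2, 3, 4, 5, 7, 8}. Safe: {6}.

1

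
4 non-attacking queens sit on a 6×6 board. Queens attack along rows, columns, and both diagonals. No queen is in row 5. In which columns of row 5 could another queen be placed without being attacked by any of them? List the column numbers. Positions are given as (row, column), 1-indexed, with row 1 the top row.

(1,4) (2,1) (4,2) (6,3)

columns 5, 6

(1,4) attacks row 5 at column 4.
(2,1) attacks row 5 at column 1 and diagonals 4.
(4,2) attacks row 5 at column 2 and diagonals 1, 3.
(6,3) attacks row 5 at column 3 and diagonals 2, 4.
Attacked columns: {1, 2, 3, 4}. Safe: {5, 6}.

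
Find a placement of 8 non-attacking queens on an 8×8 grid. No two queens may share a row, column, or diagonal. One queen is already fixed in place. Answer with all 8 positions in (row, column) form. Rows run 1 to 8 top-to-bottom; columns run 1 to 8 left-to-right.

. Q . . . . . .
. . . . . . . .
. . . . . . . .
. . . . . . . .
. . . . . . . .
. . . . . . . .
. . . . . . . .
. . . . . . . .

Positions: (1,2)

Row 2: attacked by (1,2)→{1,2,3}. Safe: 4, 5, 6, 7, 8. Place at column 8.
Row 3: attacked by (1,2)→{2,4}; (2,8)→{7,8}. Safe: 1, 3, 5, 6. Place at column 6.
Row 4: attacked by (1,2)→{2,5}; (2,8)→{6,8}; (3,6)→{5,6,7}. Safe: 1, 3, 4. Place at column 1.
Row 5: attacked by (1,2)→{2,6}; (2,8)→{5,8}; (3,6)→{4,6,8}; (4,1)→{1,2}. Safe: 3, 7. Place at column 3.
Row 6: attacked by (1,2)→{2,7}; (2,8)→{4,8}; (3,6)→{3,6}; (4,1)→{1,3}; (5,3)→{2,3,4}. Safe: 5. Place at column 5.
Row 7: attacked by (1,2)→{2,8}; (2,8)→{3,8}; (3,6)→{2,6}; (4,1)→{1,4}; (5,3)→{1,3,5}; (6,5)→{4,5,6}. Safe: 7. Place at column 7.
Row 8: attacked by (1,2)→{2}; (2,8)→{2,8}; (3,6)→{1,6}; (4,1)→{1,5}; (5,3)→{3,6}; (6,5)→{3,5,7}; (7,7)→{6,7,8}. Safe: 4. Place at column 4.
Columns [2, 8, 6, 1, 3, 5, 7, 4], r−c [-1, -6, -3, 3, 2, 1, 0, 4], r+c [3, 10, 9, 5, 8, 11, 14, 12] are all distinct, so no two queens attack.

(1,2) (2,8) (3,6) (4,1) (5,3) (6,5) (7,7) (8,4)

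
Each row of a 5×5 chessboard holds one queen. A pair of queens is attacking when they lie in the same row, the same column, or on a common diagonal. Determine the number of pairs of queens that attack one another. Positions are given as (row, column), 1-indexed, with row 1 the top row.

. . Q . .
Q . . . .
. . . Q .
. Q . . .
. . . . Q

All columns are distinct and no two queens satisfy |Δrow| = |Δcol|, so no pair attacks.

0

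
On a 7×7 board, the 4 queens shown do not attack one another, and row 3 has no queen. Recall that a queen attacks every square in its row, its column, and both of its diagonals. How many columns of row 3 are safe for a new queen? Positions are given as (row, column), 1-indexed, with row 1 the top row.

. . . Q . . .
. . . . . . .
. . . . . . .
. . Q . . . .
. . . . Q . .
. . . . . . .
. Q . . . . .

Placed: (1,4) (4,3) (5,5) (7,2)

1

(1,4) attacks row 3 at column 4 and diagonals 2, 6.
(4,3) attacks row 3 at column 3 and diagonals 2, 4.
(5,5) attacks row 3 at column 5 and diagonals 3, 7.
(7,2) attacks row 3 at column 2 and diagonals 6.
Attacked columns: {2, 3, 4, 5, 6, 7}. Safe: {1}.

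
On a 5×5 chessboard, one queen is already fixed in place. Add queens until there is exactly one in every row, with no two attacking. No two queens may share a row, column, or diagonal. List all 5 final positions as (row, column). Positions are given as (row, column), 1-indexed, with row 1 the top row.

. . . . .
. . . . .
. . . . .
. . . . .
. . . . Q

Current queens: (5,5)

Row 1: attacked by (5,5)→{1,5}. Safe: 2, 3, 4. Place at column 2.
Row 2: attacked by (1,2)→{1,2,3}; (5,5)→{2,5}. Safe: 4. Place at column 4.
Row 3: attacked by (1,2)→{2,4}; (2,4)→{3,4,5}; (5,5)→{3,5}. Safe: 1. Place at column 1.
Row 4: attacked by (1,2)→{2,5}; (2,4)→{2,4}; (3,1)→{1,2}; (5,5)→{4,5}. Safe: 3. Place at column 3.
Columns [2, 4, 1, 3, 5], r−c [-1, -2, 2, 1, 0], r+c [3, 6, 4, 7, 10] are all distinct, so no two queens attack.

(1,2) (2,4) (3,1) (4,3) (5,5)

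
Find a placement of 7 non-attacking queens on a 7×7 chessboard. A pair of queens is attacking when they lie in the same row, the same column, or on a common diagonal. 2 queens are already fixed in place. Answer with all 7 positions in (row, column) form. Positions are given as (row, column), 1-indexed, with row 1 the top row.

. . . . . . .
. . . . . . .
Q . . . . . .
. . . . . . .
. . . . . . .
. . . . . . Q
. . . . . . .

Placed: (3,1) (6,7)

(1,4) (2,6) (3,1) (4,3) (5,5) (6,7) (7,2)

Row 1: attacked by (3,1)→{1,3}; (6,7)→{2,7}. Safe: 4, 5, 6. Place at column 4.
Row 2: attacked by (1,4)→{3,4,5}; (3,1)→{1,2}; (6,7)→{3,7}. Safe: 6. Place at column 6.
Row 4: attacked by (1,4)→{1,4,7}; (2,6)→{4,6}; (3,1)→{1,2}; (6,7)→{5,7}. Safe: 3. Place at column 3.
Row 5: attacked by (1,4)→{4}; (2,6)→{3,6}; (3,1)→{1,3}; (4,3)→{2,3,4}; (6,7)→{6,7}. Safe: 5. Place at column 5.
Row 7: attacked by (1,4)→{4}; (2,6)→{1,6}; (3,1)→{1,5}; (4,3)→{3,6}; (5,5)→{3,5,7}; (6,7)→{6,7}. Safe: 2. Place at column 2.
Columns [4, 6, 1, 3, 5, 7, 2], r−c [-3, -4, 2, 1, 0, -1, 5], r+c [5, 8, 4, 7, 10, 13, 9] are all distinct, so no two queens attack.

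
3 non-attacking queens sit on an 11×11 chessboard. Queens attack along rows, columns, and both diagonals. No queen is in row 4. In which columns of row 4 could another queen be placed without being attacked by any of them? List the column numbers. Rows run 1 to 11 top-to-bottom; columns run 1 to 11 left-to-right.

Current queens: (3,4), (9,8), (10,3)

(3,4) attacks row 4 at column 4 and diagonals 3, 5.
(9,8) attacks row 4 at column 8 and diagonals 3.
(10,3) attacks row 4 at column 3 and diagonals 9.
Attacked columns: {3, 4, 5, 8, 9}. Safe: {1, 2, 6, 7, 10, 11}.

columns 1, 2, 6, 7, 10, 11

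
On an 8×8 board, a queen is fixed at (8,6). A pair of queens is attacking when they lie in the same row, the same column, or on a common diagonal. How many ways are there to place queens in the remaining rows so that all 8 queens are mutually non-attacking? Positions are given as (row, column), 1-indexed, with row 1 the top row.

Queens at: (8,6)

16

Branch on row 1: col 1 → 0; col 2 → 0; col 3 → 5; col 4 → 4; col 5 → 3; col 7 → 2; col 8 → 2.
Sum: 0 + 0 + 5 + 4 + 3 + 2 + 2 = 16.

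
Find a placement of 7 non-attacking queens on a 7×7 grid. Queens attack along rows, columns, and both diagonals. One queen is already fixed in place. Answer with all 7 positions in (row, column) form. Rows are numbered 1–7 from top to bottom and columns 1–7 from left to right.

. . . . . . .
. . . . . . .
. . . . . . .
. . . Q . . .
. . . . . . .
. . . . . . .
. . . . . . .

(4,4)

(1,5) (2,1) (3,6) (4,4) (5,2) (6,7) (7,3)

Row 1: attacked by (4,4)→{1,4,7}. Safe: 2, 3, 5, 6. Place at column 5.
Row 2: attacked by (1,5)→{4,5,6}; (4,4)→{2,4,6}. Safe: 1, 3, 7. Place at column 1.
Row 3: attacked by (1,5)→{3,5,7}; (2,1)→{1,2}; (4,4)→{3,4,5}. Safe: 6. Place at column 6.
Row 5: attacked by (1,5)→{1,5}; (2,1)→{1,4}; (3,6)→{4,6}; (4,4)→{3,4,5}. Safe: 2, 7. Place at column 2.
Row 6: attacked by (1,5)→{5}; (2,1)→{1,5}; (3,6)→{3,6}; (4,4)→{2,4,6}; (5,2)→{1,2,3}. Safe: 7. Place at column 7.
Row 7: attacked by (1,5)→{5}; (2,1)→{1,6}; (3,6)→{2,6}; (4,4)→{1,4,7}; (5,2)→{2,4}; (6,7)→{6,7}. Safe: 3. Place at column 3.
Columns [5, 1, 6, 4, 2, 7, 3], r−c [-4, 1, -3, 0, 3, -1, 4], r+c [6, 3, 9, 8, 7, 13, 10] are all distinct, so no two queens attack.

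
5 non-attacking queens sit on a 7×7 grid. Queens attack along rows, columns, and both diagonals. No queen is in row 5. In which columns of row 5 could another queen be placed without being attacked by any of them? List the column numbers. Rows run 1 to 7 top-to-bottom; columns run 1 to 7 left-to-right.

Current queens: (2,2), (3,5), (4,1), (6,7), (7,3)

(2,2) attacks row 5 at column 2 and diagonals 5.
(3,5) attacks row 5 at column 5 and diagonals 3, 7.
(4,1) attacks row 5 at column 1 and diagonals 2.
(6,7) attacks row 5 at column 7 and diagonals 6.
(7,3) attacks row 5 at column 3 and diagonals 1, 5.
Attacked columns: {1, 2, 3, 5, 6, 7}. Safe: {4}.

columns 4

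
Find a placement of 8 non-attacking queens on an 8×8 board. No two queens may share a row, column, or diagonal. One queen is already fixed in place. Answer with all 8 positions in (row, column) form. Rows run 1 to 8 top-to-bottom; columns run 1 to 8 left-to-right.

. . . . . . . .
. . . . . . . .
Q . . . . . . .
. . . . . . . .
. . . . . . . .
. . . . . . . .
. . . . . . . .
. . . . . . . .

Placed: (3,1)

(1,8) (2,3) (3,1) (4,6) (5,2) (6,5) (7,7) (8,4)

Row 1: attacked by (3,1)→{1,3}. Safe: 2, 4, 5, 6, 7, 8. Place at column 8.
Row 2: attacked by (1,8)→{7,8}; (3,1)→{1,2}. Safe: 3, 4, 5, 6. Place at column 3.
Row 4: attacked by (1,8)→{5,8}; (2,3)→{1,3,5}; (3,1)→{1,2}. Safe: 4, 6, 7. Place at column 6.
Row 5: attacked by (1,8)→{4,8}; (2,3)→{3,6}; (3,1)→{1,3}; (4,6)→{5,6,7}. Safe: 2. Place at column 2.
Row 6: attacked by (1,8)→{3,8}; (2,3)→{3,7}; (3,1)→{1,4}; (4,6)→{4,6,8}; (5,2)→{1,2,3}. Safe: 5. Place at column 5.
Row 7: attacked by (1,8)→{2,8}; (2,3)→{3,8}; (3,1)→{1,5}; (4,6)→{3,6}; (5,2)→{2,4}; (6,5)→{4,5,6}. Safe: 7. Place at column 7.
Row 8: attacked by (1,8)→{1,8}; (2,3)→{3}; (3,1)→{1,6}; (4,6)→{2,6}; (5,2)→{2,5}; (6,5)→{3,5,7}; (7,7)→{6,7,8}. Safe: 4. Place at column 4.
Columns [8, 3, 1, 6, 2, 5, 7, 4], r−c [-7, -1, 2, -2, 3, 1, 0, 4], r+c [9, 5, 4, 10, 7, 11, 14, 12] are all distinct, so no two queens attack.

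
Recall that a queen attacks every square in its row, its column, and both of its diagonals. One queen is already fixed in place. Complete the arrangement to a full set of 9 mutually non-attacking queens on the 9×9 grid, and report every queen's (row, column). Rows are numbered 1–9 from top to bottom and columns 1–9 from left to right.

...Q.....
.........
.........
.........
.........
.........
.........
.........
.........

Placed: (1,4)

(1,4) (2,9) (3,3) (4,6) (5,2) (6,7) (7,5) (8,1) (9,8)

Row 2: attacked by (1,4)→{3,4,5}. Safe: 1, 2, 6, 7, 8, 9. Place at column 9.
Row 3: attacked by (1,4)→{2,4,6}; (2,9)→{8,9}. Safe: 1, 3, 5, 7. Place at column 3.
Row 4: attacked by (1,4)→{1,4,7}; (2,9)→{7,9}; (3,3)→{2,3,4}. Safe: 5, 6, 8. Place at column 6.
Row 5: attacked by (1,4)→{4,8}; (2,9)→{6,9}; (3,3)→{1,3,5}; (4,6)→{5,6,7}. Safe: 2. Place at column 2.
Row 6: attacked by (1,4)→{4,9}; (2,9)→{5,9}; (3,3)→{3,6}; (4,6)→{4,6,8}; (5,2)→{1,2,3}. Safe: 7. Place at column 7.
Row 7: attacked by (1,4)→{4}; (2,9)→{4,9}; (3,3)→{3,7}; (4,6)→{3,6,9}; (5,2)→{2,4}; (6,7)→{6,7,8}. Safe: 1, 5. Place at column 5.
Row 8: attacked by (1,4)→{4}; (2,9)→{3,9}; (3,3)→{3,8}; (4,6)→{2,6}; (5,2)→{2,5}; (6,7)→{5,7,9}; (7,5)→{4,5,6}. Safe: 1. Place at column 1.
Row 9: attacked by (1,4)→{4}; (2,9)→{2,9}; (3,3)→{3,9}; (4,6)→{1,6}; (5,2)→{2,6}; (6,7)→{4,7}; (7,5)→{3,5,7}; (8,1)→{1,2}. Safe: 8. Place at column 8.
Columns [4, 9, 3, 6, 2, 7, 5, 1, 8], r−c [-3, -7, 0, -2, 3, -1, 2, 7, 1], r+c [5, 11, 6, 10, 7, 13, 12, 9, 17] are all distinct, so no two queens attack.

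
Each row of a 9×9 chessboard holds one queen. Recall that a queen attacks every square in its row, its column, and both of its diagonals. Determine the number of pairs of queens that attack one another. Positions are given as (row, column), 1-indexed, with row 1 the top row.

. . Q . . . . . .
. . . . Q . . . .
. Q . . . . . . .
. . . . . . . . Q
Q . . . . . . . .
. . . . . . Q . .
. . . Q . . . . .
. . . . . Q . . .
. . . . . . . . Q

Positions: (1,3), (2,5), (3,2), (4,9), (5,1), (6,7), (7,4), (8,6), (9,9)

2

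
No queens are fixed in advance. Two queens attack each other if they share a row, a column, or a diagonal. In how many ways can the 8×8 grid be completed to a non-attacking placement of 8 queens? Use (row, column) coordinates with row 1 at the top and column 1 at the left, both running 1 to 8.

92

Branch on row 1: col 1 → 4; col 2 → 8; col 3 → 16; col 4 → 18; col 5 → 18; col 6 → 16; col 7 → 8; col 8 → 4.
Sum: 4 + 8 + 16 + 18 + 18 + 16 + 8 + 4 = 92.
(This is the classic 8-queens count.)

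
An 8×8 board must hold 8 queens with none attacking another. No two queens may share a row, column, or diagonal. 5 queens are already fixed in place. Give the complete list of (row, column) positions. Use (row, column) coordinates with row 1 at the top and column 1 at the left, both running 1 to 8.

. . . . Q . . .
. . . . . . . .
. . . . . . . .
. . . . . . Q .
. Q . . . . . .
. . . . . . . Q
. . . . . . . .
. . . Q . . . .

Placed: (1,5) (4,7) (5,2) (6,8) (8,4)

Row 2: attacked by (1,5)→{4,5,6}; (4,7)→{5,7}; (5,2)→{2,5}; (6,8)→{4,8}; (8,4)→{4}. Safe: 1, 3. Place at column 3.
Row 3: attacked by (1,5)→{3,5,7}; (2,3)→{2,3,4}; (4,7)→{6,7,8}; (5,2)→{2,4}; (6,8)→{5,8}; (8,4)→{4}. Safe: 1. Place at column 1.
Row 7: attacked by (1,5)→{5}; (2,3)→{3,8}; (3,1)→{1,5}; (4,7)→{4,7}; (5,2)→{2,4}; (6,8)→{7,8}; (8,4)→{3,4,5}. Safe: 6. Place at column 6.
Columns [5, 3, 1, 7, 2, 8, 6, 4], r−c [-4, -1, 2, -3, 3, -2, 1, 4], r+c [6, 5, 4, 11, 7, 14, 13, 12] are all distinct, so no two queens attack.

(1,5) (2,3) (3,1) (4,7) (5,2) (6,8) (7,6) (8,4)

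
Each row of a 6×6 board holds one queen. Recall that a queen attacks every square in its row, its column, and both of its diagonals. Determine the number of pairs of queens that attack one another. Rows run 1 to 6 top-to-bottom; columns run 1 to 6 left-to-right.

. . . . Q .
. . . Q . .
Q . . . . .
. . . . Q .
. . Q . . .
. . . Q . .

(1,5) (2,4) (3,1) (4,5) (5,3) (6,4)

6

Same column: (1,5)–(4,5) (column 5); (2,4)–(6,4) (column 4).
Same diagonal: (1,5)–(2,4) (|1−2| = |5−4| = 1); (3,1)–(5,3) (|3−5| = |1−3| = 2); (3,1)–(6,4) (|3−6| = |1−4| = 3); (5,3)–(6,4) (|5−6| = |3−4| = 1).
Total attacking pairs: 6.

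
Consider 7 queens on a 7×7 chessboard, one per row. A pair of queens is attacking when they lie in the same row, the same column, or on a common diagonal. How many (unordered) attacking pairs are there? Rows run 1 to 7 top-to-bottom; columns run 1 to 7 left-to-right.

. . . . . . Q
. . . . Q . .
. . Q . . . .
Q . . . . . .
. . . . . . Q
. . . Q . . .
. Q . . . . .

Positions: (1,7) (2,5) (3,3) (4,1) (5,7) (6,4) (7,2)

Same column: (1,7)–(5,7) (column 7).
Total attacking pairs: 1.

1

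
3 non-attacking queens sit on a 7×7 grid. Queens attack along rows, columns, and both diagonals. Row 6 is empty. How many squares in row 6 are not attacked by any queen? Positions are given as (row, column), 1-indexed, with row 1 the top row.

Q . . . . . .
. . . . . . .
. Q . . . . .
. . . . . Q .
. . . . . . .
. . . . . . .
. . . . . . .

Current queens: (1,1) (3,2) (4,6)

(1,1) attacks row 6 at column 1 and diagonals 6.
(3,2) attacks row 6 at column 2 and diagonals 5.
(4,6) attacks row 6 at column 6 and diagonals 4.
Attacked columns: {1, 2, 4, 5, 6}. Safe: {3, 7}.

2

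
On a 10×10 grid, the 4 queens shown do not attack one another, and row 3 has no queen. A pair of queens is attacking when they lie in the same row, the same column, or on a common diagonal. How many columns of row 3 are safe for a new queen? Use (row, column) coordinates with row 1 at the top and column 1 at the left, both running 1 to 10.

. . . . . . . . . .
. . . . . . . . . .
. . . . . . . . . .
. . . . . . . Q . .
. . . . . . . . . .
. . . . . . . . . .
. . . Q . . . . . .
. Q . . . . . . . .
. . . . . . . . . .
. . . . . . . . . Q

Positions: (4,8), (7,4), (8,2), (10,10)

3

(4,8) attacks row 3 at column 8 and diagonals 7, 9.
(7,4) attacks row 3 at column 4 and diagonals 8.
(8,2) attacks row 3 at column 2 and diagonals 7.
(10,10) attacks row 3 at column 10 and diagonals 3.
Attacked columns: {2, 3, 4, 7, 8, 9, 10}. Safe: {1, 5, 6}.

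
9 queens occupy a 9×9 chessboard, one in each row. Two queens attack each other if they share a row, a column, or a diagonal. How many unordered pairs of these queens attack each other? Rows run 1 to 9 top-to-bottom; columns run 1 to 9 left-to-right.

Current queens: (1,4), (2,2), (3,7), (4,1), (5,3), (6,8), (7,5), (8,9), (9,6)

3

Same diagonal: (1,4)–(4,1) (|1−4| = |4−1| = 3); (4,1)–(9,6) (|4−9| = |1−6| = 5); (5,3)–(7,5) (|5−7| = |3−5| = 2).
Total attacking pairs: 3.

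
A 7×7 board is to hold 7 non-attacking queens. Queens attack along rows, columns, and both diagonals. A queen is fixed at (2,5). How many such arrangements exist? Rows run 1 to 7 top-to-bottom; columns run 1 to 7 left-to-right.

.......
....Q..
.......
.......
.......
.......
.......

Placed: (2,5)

Branch on row 1: col 1 → 1; col 2 → 3; col 3 → 1; col 7 → 1.
Sum: 1 + 3 + 1 + 1 = 6.

6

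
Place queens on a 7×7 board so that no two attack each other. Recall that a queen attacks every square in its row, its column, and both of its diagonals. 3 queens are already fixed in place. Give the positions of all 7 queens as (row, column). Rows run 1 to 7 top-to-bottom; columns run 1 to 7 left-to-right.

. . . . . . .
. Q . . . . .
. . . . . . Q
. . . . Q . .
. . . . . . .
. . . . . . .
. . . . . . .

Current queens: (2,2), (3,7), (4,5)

Row 1: attacked by (2,2)→{1,2,3}; (3,7)→{5,7}; (4,5)→{2,5}. Safe: 4, 6. Place at column 4.
Row 5: attacked by (1,4)→{4}; (2,2)→{2,5}; (3,7)→{5,7}; (4,5)→{4,5,6}. Safe: 1, 3. Place at column 3.
Row 6: attacked by (1,4)→{4}; (2,2)→{2,6}; (3,7)→{4,7}; (4,5)→{3,5,7}; (5,3)→{2,3,4}. Safe: 1. Place at column 1.
Row 7: attacked by (1,4)→{4}; (2,2)→{2,7}; (3,7)→{3,7}; (4,5)→{2,5}; (5,3)→{1,3,5}; (6,1)→{1,2}. Safe: 6. Place at column 6.
Columns [4, 2, 7, 5, 3, 1, 6], r−c [-3, 0, -4, -1, 2, 5, 1], r+c [5, 4, 10, 9, 8, 7, 13] are all distinct, so no two queens attack.

(1,4) (2,2) (3,7) (4,5) (5,3) (6,1) (7,6)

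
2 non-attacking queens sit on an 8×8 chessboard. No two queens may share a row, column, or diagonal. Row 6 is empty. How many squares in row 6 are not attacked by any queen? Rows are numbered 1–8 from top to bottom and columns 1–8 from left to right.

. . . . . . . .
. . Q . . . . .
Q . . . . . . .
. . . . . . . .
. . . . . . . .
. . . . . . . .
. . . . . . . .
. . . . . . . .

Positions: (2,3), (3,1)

(2,3) attacks row 6 at column 3 and diagonals 7.
(3,1) attacks row 6 at column 1 and diagonals 4.
Attacked columns: {1, 3, 4, 7}. Safe: {2, 5, 6, 8}.

4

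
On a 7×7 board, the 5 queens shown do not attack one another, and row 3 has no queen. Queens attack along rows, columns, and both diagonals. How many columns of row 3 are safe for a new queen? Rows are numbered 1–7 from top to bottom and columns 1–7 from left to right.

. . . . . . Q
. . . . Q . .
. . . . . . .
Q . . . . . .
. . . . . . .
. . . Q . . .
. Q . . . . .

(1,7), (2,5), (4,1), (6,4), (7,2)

1

(1,7) attacks row 3 at column 7 and diagonals 5.
(2,5) attacks row 3 at column 5 and diagonals 4, 6.
(4,1) attacks row 3 at column 1 and diagonals 2.
(6,4) attacks row 3 at column 4 and diagonals 1, 7.
(7,2) attacks row 3 at column 2 and diagonals 6.
Attacked columns: {1, 2, 4, 5, 6, 7}. Safe: {3}.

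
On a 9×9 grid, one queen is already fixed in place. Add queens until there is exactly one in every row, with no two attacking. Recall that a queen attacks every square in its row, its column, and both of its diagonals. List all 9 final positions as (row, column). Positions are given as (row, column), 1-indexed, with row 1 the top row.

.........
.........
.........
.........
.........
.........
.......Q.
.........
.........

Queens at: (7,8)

Row 1: attacked by (7,8)→{2,8}. Safe: 1, 3, 4, 5, 6, 7, 9. Place at column 1.
Row 2: attacked by (1,1)→{1,2}; (7,8)→{3,8}. Safe: 4, 5, 6, 7, 9. Place at column 6.
Row 3: attacked by (1,1)→{1,3}; (2,6)→{5,6,7}; (7,8)→{4,8}. Safe: 2, 9. Place at column 2.
Row 4: attacked by (1,1)→{1,4}; (2,6)→{4,6,8}; (3,2)→{1,2,3}; (7,8)→{5,8}. Safe: 7, 9. Place at column 9.
Row 5: attacked by (1,1)→{1,5}; (2,6)→{3,6,9}; (3,2)→{2,4}; (4,9)→{8,9}; (7,8)→{6,8}. Safe: 7. Place at column 7.
Row 6: attacked by (1,1)→{1,6}; (2,6)→{2,6}; (3,2)→{2,5}; (4,9)→{7,9}; (5,7)→{6,7,8}; (7,8)→{7,8,9}. Safe: 3, 4. Place at column 4.
Row 8: attacked by (1,1)→{1,8}; (2,6)→{6}; (3,2)→{2,7}; (4,9)→{5,9}; (5,7)→{4,7}; (6,4)→{2,4,6}; (7,8)→{7,8,9}. Safe: 3. Place at column 3.
Row 9: attacked by (1,1)→{1,9}; (2,6)→{6}; (3,2)→{2,8}; (4,9)→{4,9}; (5,7)→{3,7}; (6,4)→{1,4,7}; (7,8)→{6,8}; (8,3)→{2,3,4}. Safe: 5. Place at column 5.
Columns [1, 6, 2, 9, 7, 4, 8, 3, 5], r−c [0, -4, 1, -5, -2, 2, -1, 5, 4], r+c [2, 8, 5, 13, 12, 10, 15, 11, 14] are all distinct, so no two queens attack.

(1,1) (2,6) (3,2) (4,9) (5,7) (6,4) (7,8) (8,3) (9,5)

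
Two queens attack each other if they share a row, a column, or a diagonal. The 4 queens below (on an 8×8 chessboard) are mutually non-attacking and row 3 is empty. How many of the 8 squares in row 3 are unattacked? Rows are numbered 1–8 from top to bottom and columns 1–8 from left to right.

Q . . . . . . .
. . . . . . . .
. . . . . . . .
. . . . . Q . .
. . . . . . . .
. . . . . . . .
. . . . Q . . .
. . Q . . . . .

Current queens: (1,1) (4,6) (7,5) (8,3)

2

(1,1) attacks row 3 at column 1 and diagonals 3.
(4,6) attacks row 3 at column 6 and diagonals 5, 7.
(7,5) attacks row 3 at column 5 and diagonals 1.
(8,3) attacks row 3 at column 3 and diagonals 8.
Attacked columns: {1, 3, 5, 6, 7, 8}. Safe: {2, 4}.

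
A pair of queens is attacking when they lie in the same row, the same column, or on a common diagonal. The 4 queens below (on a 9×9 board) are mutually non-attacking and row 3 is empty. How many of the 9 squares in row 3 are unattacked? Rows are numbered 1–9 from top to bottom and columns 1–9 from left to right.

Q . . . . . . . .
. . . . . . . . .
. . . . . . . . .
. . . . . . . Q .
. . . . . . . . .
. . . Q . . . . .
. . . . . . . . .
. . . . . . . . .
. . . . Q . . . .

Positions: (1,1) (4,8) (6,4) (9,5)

2

(1,1) attacks row 3 at column 1 and diagonals 3.
(4,8) attacks row 3 at column 8 and diagonals 7, 9.
(6,4) attacks row 3 at column 4 and diagonals 1, 7.
(9,5) attacks row 3 at column 5.
Attacked columns: {1, 3, 4, 5, 7, 8, 9}. Safe: {2, 6}.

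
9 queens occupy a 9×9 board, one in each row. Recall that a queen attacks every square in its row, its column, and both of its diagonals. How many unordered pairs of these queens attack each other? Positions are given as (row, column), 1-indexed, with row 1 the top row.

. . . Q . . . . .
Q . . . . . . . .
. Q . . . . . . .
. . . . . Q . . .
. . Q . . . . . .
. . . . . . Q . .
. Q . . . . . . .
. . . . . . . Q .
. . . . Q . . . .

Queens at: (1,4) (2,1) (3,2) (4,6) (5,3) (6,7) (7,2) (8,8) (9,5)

3

Same column: (3,2)–(7,2) (column 2).
Same diagonal: (1,4)–(3,2) (|1−3| = |4−2| = 2); (2,1)–(3,2) (|2−3| = |1−2| = 1).
Total attacking pairs: 3.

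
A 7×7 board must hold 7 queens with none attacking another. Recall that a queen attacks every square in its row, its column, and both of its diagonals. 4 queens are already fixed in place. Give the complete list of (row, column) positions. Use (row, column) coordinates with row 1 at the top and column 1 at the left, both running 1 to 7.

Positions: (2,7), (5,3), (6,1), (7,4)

Row 1: attacked by (2,7)→{6,7}; (5,3)→{3,7}; (6,1)→{1,6}; (7,4)→{4}. Safe: 2, 5. Place at column 5.
Row 3: attacked by (1,5)→{3,5,7}; (2,7)→{6,7}; (5,3)→{1,3,5}; (6,1)→{1,4}; (7,4)→{4}. Safe: 2. Place at column 2.
Row 4: attacked by (1,5)→{2,5}; (2,7)→{5,7}; (3,2)→{1,2,3}; (5,3)→{2,3,4}; (6,1)→{1,3}; (7,4)→{1,4,7}. Safe: 6. Place at column 6.
Columns [5, 7, 2, 6, 3, 1, 4], r−c [-4, -5, 1, -2, 2, 5, 3], r+c [6, 9, 5, 10, 8, 7, 11] are all distinct, so no two queens attack.

(1,5) (2,7) (3,2) (4,6) (5,3) (6,1) (7,4)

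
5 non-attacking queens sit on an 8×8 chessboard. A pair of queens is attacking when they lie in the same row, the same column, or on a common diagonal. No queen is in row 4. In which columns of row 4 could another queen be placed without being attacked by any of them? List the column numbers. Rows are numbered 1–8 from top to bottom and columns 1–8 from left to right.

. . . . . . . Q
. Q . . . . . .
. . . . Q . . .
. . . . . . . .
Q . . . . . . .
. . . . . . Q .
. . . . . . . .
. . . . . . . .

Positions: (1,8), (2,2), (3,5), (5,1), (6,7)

(1,8) attacks row 4 at column 8 and diagonals 5.
(2,2) attacks row 4 at column 2 and diagonals 4.
(3,5) attacks row 4 at column 5 and diagonals 4, 6.
(5,1) attacks row 4 at column 1 and diagonals 2.
(6,7) attacks row 4 at column 7 and diagonals 5.
Attacked columns: {1, 2, 4, 5, 6, 7, 8}. Safe: {3}.

columns 3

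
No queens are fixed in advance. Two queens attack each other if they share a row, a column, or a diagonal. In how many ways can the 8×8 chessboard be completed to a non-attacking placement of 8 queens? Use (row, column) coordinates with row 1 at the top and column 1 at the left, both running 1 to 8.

Branch on row 1: col 1 → 4; col 2 → 8; col 3 → 16; col 4 → 18; col 5 → 18; col 6 → 16; col 7 → 8; col 8 → 4.
Sum: 4 + 8 + 16 + 18 + 18 + 16 + 8 + 4 = 92.
(This is the classic 8-queens count.)

92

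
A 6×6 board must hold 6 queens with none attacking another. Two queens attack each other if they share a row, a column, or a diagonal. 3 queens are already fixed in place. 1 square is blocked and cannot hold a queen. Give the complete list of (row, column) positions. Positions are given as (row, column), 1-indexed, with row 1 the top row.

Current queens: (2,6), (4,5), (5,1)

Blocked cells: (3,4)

Row 1: attacked by (2,6)→{5,6}; (4,5)→{2,5}; (5,1)→{1,5}. Safe: 3, 4. Place at column 3.
Row 3: attacked by (1,3)→{1,3,5}; (2,6)→{5,6}; (4,5)→{4,5,6}; (5,1)→{1,3}. Blocked: 4. Safe: 2. Place at column 2.
Row 6: attacked by (1,3)→{3}; (2,6)→{2,6}; (3,2)→{2,5}; (4,5)→{3,5}; (5,1)→{1,2}. Safe: 4. Place at column 4.
Columns [3, 6, 2, 5, 1, 4], r−c [-2, -4, 1, -1, 4, 2], r+c [4, 8, 5, 9, 6, 10] are all distinct, so no two queens attack.

(1,3) (2,6) (3,2) (4,5) (5,1) (6,4)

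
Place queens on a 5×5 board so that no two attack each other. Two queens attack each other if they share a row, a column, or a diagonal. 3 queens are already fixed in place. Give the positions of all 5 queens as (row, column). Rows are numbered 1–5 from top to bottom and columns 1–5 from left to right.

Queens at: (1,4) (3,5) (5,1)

Row 2: attacked by (1,4)→{3,4,5}; (3,5)→{4,5}; (5,1)→{1,4}. Safe: 2. Place at column 2.
Row 4: attacked by (1,4)→{1,4}; (2,2)→{2,4}; (3,5)→{4,5}; (5,1)→{1,2}. Safe: 3. Place at column 3.
Columns [4, 2, 5, 3, 1], r−c [-3, 0, -2, 1, 4], r+c [5, 4, 8, 7, 6] are all distinct, so no two queens attack.

(1,4) (2,2) (3,5) (4,3) (5,1)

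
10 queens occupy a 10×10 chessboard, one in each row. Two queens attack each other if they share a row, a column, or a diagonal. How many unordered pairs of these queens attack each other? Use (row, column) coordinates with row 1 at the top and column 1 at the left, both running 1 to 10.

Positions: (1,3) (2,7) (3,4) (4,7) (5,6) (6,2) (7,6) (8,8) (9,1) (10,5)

Same column: (2,7)–(4,7) (column 7); (5,6)–(7,6) (column 6).
Same diagonal: (3,4)–(5,6) (|3−5| = |4−6| = 2); (4,7)–(5,6) (|4−5| = |7−6| = 1).
Total attacking pairs: 4.

4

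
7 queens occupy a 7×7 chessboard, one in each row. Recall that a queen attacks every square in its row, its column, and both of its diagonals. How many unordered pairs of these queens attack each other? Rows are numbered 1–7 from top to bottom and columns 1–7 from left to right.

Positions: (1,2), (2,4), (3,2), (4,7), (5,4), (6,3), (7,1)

Same column: (1,2)–(3,2) (column 2); (2,4)–(5,4) (column 4).
Same diagonal: (3,2)–(5,4) (|3−5| = |2−4| = 2); (5,4)–(6,3) (|5−6| = |4−3| = 1).
Total attacking pairs: 4.

4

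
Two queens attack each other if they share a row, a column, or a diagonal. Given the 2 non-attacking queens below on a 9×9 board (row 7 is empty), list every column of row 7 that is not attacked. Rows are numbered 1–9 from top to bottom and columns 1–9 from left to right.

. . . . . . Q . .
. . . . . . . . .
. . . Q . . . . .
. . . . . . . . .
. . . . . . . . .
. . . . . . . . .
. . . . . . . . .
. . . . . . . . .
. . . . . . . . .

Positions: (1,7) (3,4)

(1,7) attacks row 7 at column 7 and diagonals 1.
(3,4) attacks row 7 at column 4 and diagonals 8.
Attacked columns: {1, 4, 7, 8}. Safe: {2, 3, 5, 6, 9}.

columns 2, 3, 5, 6, 9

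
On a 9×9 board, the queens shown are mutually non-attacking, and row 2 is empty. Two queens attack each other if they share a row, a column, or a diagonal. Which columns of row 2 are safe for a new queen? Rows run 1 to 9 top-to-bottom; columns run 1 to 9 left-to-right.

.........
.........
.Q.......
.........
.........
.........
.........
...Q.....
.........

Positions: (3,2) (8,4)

columns 5, 6, 7, 8, 9

(3,2) attacks row 2 at column 2 and diagonals 1, 3.
(8,4) attacks row 2 at column 4.
Attacked columns: {1, 2, 3, 4}. Safe: {5, 6, 7, 8, 9}.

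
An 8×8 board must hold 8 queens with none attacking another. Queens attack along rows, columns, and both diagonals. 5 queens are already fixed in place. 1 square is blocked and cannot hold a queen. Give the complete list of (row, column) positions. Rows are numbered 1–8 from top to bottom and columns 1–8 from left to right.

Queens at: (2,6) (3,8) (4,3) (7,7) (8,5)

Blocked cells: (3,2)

Row 1: attacked by (2,6)→{5,6,7}; (3,8)→{6,8}; (4,3)→{3,6}; (7,7)→{1,7}; (8,5)→{5}. Safe: 2, 4. Place at column 2.
Row 5: attacked by (1,2)→{2,6}; (2,6)→{3,6}; (3,8)→{6,8}; (4,3)→{2,3,4}; (7,7)→{5,7}; (8,5)→{2,5,8}. Safe: 1. Place at column 1.
Row 6: attacked by (1,2)→{2,7}; (2,6)→{2,6}; (3,8)→{5,8}; (4,3)→{1,3,5}; (5,1)→{1,2}; (7,7)→{6,7,8}; (8,5)→{3,5,7}. Safe: 4. Place at column 4.
Columns [2, 6, 8, 3, 1, 4, 7, 5], r−c [-1, -4, -5, 1, 4, 2, 0, 3], r+c [3, 8, 11, 7, 6, 10, 14, 13] are all distinct, so no two queens attack.

(1,2) (2,6) (3,8) (4,3) (5,1) (6,4) (7,7) (8,5)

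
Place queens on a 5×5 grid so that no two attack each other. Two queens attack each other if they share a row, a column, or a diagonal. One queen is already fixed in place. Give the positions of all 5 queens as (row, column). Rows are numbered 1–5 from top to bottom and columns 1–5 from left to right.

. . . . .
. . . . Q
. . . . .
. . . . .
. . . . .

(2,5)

(1,3) (2,5) (3,2) (4,4) (5,1)

Row 1: attacked by (2,5)→{4,5}. Safe: 1, 2, 3. Place at column 3.
Row 3: attacked by (1,3)→{1,3,5}; (2,5)→{4,5}. Safe: 2. Place at column 2.
Row 4: attacked by (1,3)→{3}; (2,5)→{3,5}; (3,2)→{1,2,3}. Safe: 4. Place at column 4.
Row 5: attacked by (1,3)→{3}; (2,5)→{2,5}; (3,2)→{2,4}; (4,4)→{3,4,5}. Safe: 1. Place at column 1.
Columns [3, 5, 2, 4, 1], r−c [-2, -3, 1, 0, 4], r+c [4, 7, 5, 8, 6] are all distinct, so no two queens attack.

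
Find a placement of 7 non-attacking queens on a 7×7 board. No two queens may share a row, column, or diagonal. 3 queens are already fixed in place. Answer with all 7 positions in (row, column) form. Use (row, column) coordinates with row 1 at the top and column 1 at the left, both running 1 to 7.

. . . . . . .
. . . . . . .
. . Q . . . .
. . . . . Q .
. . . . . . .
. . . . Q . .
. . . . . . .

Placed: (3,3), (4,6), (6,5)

(1,4) (2,7) (3,3) (4,6) (5,2) (6,5) (7,1)

Row 1: attacked by (3,3)→{1,3,5}; (4,6)→{3,6}; (6,5)→{5}. Safe: 2, 4, 7. Place at column 4.
Row 2: attacked by (1,4)→{3,4,5}; (3,3)→{2,3,4}; (4,6)→{4,6}; (6,5)→{1,5}. Safe: 7. Place at column 7.
Row 5: attacked by (1,4)→{4}; (2,7)→{4,7}; (3,3)→{1,3,5}; (4,6)→{5,6,7}; (6,5)→{4,5,6}. Safe: 2. Place at column 2.
Row 7: attacked by (1,4)→{4}; (2,7)→{2,7}; (3,3)→{3,7}; (4,6)→{3,6}; (5,2)→{2,4}; (6,5)→{4,5,6}. Safe: 1. Place at column 1.
Columns [4, 7, 3, 6, 2, 5, 1], r−c [-3, -5, 0, -2, 3, 1, 6], r+c [5, 9, 6, 10, 7, 11, 8] are all distinct, so no two queens attack.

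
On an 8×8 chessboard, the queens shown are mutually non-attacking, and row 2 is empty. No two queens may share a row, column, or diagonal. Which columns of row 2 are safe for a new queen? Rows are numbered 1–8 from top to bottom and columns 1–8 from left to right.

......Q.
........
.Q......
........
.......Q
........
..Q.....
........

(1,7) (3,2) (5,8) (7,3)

(1,7) attacks row 2 at column 7 and diagonals 6, 8.
(3,2) attacks row 2 at column 2 and diagonals 1, 3.
(5,8) attacks row 2 at column 8 and diagonals 5.
(7,3) attacks row 2 at column 3 and diagonals 8.
Attacked columns: {1, 2, 3, 5, 6, 7, 8}. Safe: {4}.

columns 4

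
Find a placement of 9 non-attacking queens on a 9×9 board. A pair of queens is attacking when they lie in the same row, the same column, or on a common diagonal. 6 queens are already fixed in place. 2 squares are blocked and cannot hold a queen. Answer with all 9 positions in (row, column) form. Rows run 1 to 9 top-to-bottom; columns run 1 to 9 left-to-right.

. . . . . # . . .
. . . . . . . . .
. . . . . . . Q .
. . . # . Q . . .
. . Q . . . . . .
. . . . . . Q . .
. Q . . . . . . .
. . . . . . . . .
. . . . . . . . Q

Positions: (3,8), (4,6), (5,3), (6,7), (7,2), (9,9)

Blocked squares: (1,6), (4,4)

(1,5) (2,1) (3,8) (4,6) (5,3) (6,7) (7,2) (8,4) (9,9)

Row 1: attacked by (3,8)→{6,8}; (4,6)→{3,6,9}; (5,3)→{3,7}; (6,7)→{2,7}; (7,2)→{2,8}; (9,9)→{1,9}. Blocked: 6. Safe: 4, 5. Place at column 5.
Row 2: attacked by (1,5)→{4,5,6}; (3,8)→{7,8,9}; (4,6)→{4,6,8}; (5,3)→{3,6}; (6,7)→{3,7}; (7,2)→{2,7}; (9,9)→{2,9}. Safe: 1. Place at column 1.
Row 8: attacked by (1,5)→{5}; (2,1)→{1,7}; (3,8)→{3,8}; (4,6)→{2,6}; (5,3)→{3,6}; (6,7)→{5,7,9}; (7,2)→{1,2,3}; (9,9)→{8,9}. Safe: 4. Place at column 4.
Columns [5, 1, 8, 6, 3, 7, 2, 4, 9], r−c [-4, 1, -5, -2, 2, -1, 5, 4, 0], r+c [6, 3, 11, 10, 8, 13, 9, 12, 18] are all distinct, so no two queens attack.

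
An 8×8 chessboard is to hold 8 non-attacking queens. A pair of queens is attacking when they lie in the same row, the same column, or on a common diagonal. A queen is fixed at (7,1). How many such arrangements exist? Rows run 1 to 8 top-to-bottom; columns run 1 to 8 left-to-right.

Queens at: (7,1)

8

Branch on row 1: col 2 → 1; col 3 → 1; col 4 → 2; col 5 → 1; col 6 → 3; col 8 → 0.
Sum: 1 + 1 + 2 + 1 + 3 + 0 = 8.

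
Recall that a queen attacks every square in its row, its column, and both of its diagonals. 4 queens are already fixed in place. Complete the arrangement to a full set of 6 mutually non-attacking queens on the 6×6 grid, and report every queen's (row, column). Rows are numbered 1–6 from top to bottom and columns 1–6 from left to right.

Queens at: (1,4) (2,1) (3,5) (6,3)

(1,4) (2,1) (3,5) (4,2) (5,6) (6,3)

Row 4: attacked by (1,4)→{1,4}; (2,1)→{1,3}; (3,5)→{4,5,6}; (6,3)→{1,3,5}. Safe: 2. Place at column 2.
Row 5: attacked by (1,4)→{4}; (2,1)→{1,4}; (3,5)→{3,5}; (4,2)→{1,2,3}; (6,3)→{2,3,4}. Safe: 6. Place at column 6.
Columns [4, 1, 5, 2, 6, 3], r−c [-3, 1, -2, 2, -1, 3], r+c [5, 3, 8, 6, 11, 9] are all distinct, so no two queens attack.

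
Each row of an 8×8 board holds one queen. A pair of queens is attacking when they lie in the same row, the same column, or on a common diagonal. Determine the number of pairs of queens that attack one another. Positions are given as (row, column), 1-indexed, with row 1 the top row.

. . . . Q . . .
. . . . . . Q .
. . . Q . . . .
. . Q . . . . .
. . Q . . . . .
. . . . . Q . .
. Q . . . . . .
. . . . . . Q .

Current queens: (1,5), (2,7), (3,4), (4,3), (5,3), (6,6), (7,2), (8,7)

Same column: (2,7)–(8,7) (column 7); (4,3)–(5,3) (column 3).
Same diagonal: (2,7)–(7,2) (|2−7| = |7−2| = 5); (3,4)–(4,3) (|3−4| = |4−3| = 1); (4,3)–(8,7) (|4−8| = |3−7| = 4).
Total attacking pairs: 5.

5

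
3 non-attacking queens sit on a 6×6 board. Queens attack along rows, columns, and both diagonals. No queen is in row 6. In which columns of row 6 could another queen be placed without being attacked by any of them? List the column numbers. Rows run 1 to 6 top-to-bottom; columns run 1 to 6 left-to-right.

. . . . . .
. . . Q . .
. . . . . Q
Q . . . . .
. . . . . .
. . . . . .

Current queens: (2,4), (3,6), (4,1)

(2,4) attacks row 6 at column 4.
(3,6) attacks row 6 at column 6 and diagonals 3.
(4,1) attacks row 6 at column 1 and diagonals 3.
Attacked columns: {1, 3, 4, 6}. Safe: {2, 5}.

columns 2, 5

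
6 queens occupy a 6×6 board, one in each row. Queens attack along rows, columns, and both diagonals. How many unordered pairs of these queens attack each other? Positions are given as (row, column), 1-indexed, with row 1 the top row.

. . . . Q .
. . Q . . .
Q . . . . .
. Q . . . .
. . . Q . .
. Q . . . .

Same column: (4,2)–(6,2) (column 2).
Same diagonal: (1,5)–(4,2) (|1−4| = |5−2| = 3); (3,1)–(4,2) (|3−4| = |1−2| = 1).
Total attacking pairs: 3.

3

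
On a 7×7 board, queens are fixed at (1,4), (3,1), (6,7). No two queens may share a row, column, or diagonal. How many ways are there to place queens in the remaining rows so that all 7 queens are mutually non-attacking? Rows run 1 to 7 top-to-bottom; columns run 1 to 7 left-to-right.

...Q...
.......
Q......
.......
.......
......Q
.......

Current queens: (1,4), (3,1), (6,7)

Branch on row 2: col 6 → 1.
Sum: 1 = 1.

1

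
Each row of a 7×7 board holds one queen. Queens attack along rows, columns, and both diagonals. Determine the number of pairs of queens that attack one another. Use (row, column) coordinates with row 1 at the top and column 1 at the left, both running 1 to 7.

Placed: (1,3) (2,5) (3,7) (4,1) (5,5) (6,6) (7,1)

Same column: (2,5)–(5,5) (column 5); (4,1)–(7,1) (column 1).
Same diagonal: (3,7)–(5,5) (|3−5| = |7−5| = 2); (5,5)–(6,6) (|5−6| = |5−6| = 1).
Total attacking pairs: 4.

4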